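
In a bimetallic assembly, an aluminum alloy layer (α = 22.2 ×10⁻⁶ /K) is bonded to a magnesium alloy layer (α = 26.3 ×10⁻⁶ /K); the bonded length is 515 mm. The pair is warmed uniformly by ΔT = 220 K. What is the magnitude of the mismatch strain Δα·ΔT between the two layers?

9.02×10⁻⁴

Δα = |22.2 − 26.3|×10⁻⁶/K = 4.10×10⁻⁶/K.
Mismatch strain = Δα·ΔT = 4.10×10⁻⁶ × 220.0 = 9.02×10⁻⁴.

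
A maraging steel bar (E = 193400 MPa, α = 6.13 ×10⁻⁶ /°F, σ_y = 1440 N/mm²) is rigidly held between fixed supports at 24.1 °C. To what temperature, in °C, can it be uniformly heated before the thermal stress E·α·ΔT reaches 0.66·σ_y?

E = 193400 MPa = 193.4 GPa.
α = 6.13×10⁻⁶/°F × 9/5 = 11.0×10⁻⁶/K.
σ_y = 1440 N/mm² = 1440 MPa.
E·α·ΔT = 950.4 MPa ⇒ ΔT = 950.4 / (193.4×10³ × 11.0×10⁻⁶) = 445.4 K.
T = 24.1 + 445.4 = 469.5 °C.

469 °C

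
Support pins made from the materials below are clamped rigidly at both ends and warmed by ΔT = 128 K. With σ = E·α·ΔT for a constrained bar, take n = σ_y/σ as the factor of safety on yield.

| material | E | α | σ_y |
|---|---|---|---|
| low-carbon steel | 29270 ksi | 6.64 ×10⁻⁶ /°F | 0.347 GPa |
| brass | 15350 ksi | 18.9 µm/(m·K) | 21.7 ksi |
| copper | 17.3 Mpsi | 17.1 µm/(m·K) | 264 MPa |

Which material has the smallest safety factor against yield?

brass

With everything in SI (GPa, ×10⁻⁶/K, MPa):
  low-carbon steel: E = 201.8, α = 12.0, σ_y = 347.0 → σ = 309 MPa, n = 1.12
  brass: E = 105.8, α = 18.9, σ_y = 149.6 → σ = 256 MPa, n = 0.584
  copper: E = 119.3, α = 17.1, σ_y = 264.0 → σ = 261 MPa, n = 1.01
The minimum is brass at n = 0.584.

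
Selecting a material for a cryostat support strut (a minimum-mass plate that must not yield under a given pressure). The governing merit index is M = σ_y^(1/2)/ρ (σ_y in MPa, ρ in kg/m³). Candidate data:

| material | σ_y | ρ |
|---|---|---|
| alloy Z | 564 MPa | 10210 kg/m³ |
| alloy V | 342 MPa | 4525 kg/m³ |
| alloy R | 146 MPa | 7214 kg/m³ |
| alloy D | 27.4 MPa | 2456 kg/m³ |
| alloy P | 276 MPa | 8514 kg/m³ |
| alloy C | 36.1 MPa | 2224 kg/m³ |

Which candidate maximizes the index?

Evaluate M for each candidate:
  alloy V: M = 4.09×10⁻³
  alloy C: M = 2.70×10⁻³
  alloy Z: M = 2.33×10⁻³
  alloy D: M = 2.13×10⁻³
  alloy P: M = 1.95×10⁻³
  alloy R: M = 1.67×10⁻³
Alloy V has the largest M.

alloy V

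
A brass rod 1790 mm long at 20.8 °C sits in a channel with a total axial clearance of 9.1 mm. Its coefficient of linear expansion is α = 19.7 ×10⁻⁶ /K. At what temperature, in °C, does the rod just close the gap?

α·L₀·ΔT = 9.1 mm ⇒ ΔT = 9.1 / (19.7×10⁻⁶ × 1790.0) = 258.1 K.
T = 20.8 + 258.1 = 278.9 °C.

279 °C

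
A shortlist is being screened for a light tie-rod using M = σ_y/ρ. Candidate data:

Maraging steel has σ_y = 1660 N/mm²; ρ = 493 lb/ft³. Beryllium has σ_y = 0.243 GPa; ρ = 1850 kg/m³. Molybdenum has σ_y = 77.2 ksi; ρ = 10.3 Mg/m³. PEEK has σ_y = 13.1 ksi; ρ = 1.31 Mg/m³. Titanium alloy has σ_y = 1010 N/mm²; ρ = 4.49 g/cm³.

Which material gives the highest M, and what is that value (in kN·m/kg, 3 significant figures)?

After converting to SI:
  maraging steel: σ_y = 1660 MPa, ρ = 7897 kg/m³
  beryllium: σ_y = 243.0 MPa, ρ = 1850 kg/m³
  molybdenum: σ_y = 532.3 MPa, ρ = 10300 kg/m³
  PEEK: σ_y = 90.32 MPa, ρ = 1310 kg/m³
  titanium alloy: σ_y = 1010 MPa, ρ = 4490 kg/m³
  titanium alloy: M = 225 kN·m/kg
  maraging steel: M = 210 kN·m/kg
  beryllium: M = 131 kN·m/kg
  PEEK: M = 68.9 kN·m/kg
  molybdenum: M = 51.7 kN·m/kg
Highest index: titanium alloy.

titanium alloy, M = 225 kN·m/kg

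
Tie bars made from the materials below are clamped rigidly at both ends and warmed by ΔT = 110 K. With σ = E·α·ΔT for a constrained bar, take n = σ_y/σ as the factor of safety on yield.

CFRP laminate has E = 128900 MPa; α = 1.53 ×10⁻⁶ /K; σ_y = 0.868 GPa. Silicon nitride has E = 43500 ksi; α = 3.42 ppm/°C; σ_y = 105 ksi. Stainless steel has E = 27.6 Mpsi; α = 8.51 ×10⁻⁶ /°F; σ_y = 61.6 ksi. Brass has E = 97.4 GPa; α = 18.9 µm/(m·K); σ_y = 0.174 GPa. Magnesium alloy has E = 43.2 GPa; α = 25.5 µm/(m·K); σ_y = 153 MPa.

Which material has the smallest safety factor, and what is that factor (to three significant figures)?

Per material, after unit conversion:
  CFRP laminate: E = 128.9, α = 1.53, σ_y = 868.0 → σ = 21.7 MPa, n = 40.0
  silicon nitride: E = 299.9, α = 3.42, σ_y = 723.9 → σ = 113 MPa, n = 6.42
  stainless steel: E = 190.3, α = 15.3, σ_y = 424.7 → σ = 321 MPa, n = 1.32
  brass: E = 97.40, α = 18.9, σ_y = 174.0 → σ = 202 MPa, n = 0.859
  magnesium alloy: E = 43.20, α = 25.5, σ_y = 153.0 → σ = 121 MPa, n = 1.26
Brass has the lowest safety factor, n = 0.859.

brass, n = 0.859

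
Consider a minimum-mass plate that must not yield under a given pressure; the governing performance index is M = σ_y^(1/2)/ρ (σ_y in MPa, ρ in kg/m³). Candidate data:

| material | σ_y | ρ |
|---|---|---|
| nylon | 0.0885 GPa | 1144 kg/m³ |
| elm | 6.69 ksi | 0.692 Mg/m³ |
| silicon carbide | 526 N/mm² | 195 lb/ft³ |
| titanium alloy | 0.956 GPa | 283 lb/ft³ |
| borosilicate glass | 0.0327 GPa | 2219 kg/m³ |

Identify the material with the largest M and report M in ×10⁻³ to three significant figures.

elm, M = 9.81×10⁻³

After converting to SI:
  nylon: σ_y = 88.50 MPa, ρ = 1144 kg/m³
  elm: σ_y = 46.13 MPa, ρ = 692.0 kg/m³
  silicon carbide: σ_y = 526.0 MPa, ρ = 3124 kg/m³
  titanium alloy: σ_y = 956.0 MPa, ρ = 4533 kg/m³
  borosilicate glass: σ_y = 32.70 MPa, ρ = 2219 kg/m³
  elm: M = 9.81×10⁻³
  nylon: M = 8.22×10⁻³
  silicon carbide: M = 7.34×10⁻³
  titanium alloy: M = 6.82×10⁻³
  borosilicate glass: M = 2.58×10⁻³
Highest index: elm.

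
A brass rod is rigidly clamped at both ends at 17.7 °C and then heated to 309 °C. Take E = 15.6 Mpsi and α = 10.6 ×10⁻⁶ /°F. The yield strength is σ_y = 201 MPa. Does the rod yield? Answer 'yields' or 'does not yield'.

E = 15.6 Mpsi = 107.6 GPa.
α = 10.6×10⁻⁶/°F × 9/5 = 19.1×10⁻⁶/K.
ΔT = 291.3 K. Constrained thermal stress σ = E·α·ΔT = 107.6×10³ MPa × 19.1×10⁻⁶ × 291.3 = 598 MPa (compressive).
Compare to σ_y = 201 MPa: σ ≥ σ_y, so it yields.

yields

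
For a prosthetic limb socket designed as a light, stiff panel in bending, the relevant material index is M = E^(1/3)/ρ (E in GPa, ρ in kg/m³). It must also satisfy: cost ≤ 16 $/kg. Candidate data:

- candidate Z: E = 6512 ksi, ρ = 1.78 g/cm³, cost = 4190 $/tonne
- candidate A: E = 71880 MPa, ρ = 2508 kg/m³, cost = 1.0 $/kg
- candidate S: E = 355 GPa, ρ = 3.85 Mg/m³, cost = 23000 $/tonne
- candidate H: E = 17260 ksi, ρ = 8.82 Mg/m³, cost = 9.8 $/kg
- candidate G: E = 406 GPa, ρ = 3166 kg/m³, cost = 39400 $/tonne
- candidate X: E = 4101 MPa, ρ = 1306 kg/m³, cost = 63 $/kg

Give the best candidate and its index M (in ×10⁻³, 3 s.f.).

candidate Z, M = 2.00×10⁻³

Screen on constraints: cost ≤ 16 $/kg. Survivors: candidate Z, candidate A, candidate H.
After converting to SI:
  candidate Z: E = 44.90 GPa, ρ = 1780 kg/m³
  candidate A: E = 71.88 GPa, ρ = 2508 kg/m³
  candidate H: E = 119.0 GPa, ρ = 8820 kg/m³
  candidate Z: M = 2.00×10⁻³
  candidate A: M = 1.66×10⁻³
  candidate H: M = 0.558×10⁻³
Candidate Z ranks first.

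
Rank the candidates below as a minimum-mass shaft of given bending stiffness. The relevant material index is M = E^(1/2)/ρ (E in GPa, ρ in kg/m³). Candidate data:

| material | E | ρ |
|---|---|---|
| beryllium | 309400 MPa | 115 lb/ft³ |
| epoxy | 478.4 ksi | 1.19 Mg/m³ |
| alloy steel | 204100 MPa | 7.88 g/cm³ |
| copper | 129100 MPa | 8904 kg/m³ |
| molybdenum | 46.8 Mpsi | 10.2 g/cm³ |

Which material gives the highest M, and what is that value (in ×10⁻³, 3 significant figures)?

Putting every candidate on a common basis:
  beryllium: E = 309.4 GPa, ρ = 1842 kg/m³
  epoxy: E = 3.298 GPa, ρ = 1190 kg/m³
  alloy steel: E = 204.1 GPa, ρ = 7880 kg/m³
  copper: E = 129.1 GPa, ρ = 8904 kg/m³
  molybdenum: E = 322.7 GPa, ρ = 10200 kg/m³
  beryllium: M = 9.55×10⁻³
  alloy steel: M = 1.81×10⁻³
  molybdenum: M = 1.76×10⁻³
  epoxy: M = 1.53×10⁻³
  copper: M = 1.28×10⁻³
Beryllium has the largest M.

beryllium, M = 9.55×10⁻³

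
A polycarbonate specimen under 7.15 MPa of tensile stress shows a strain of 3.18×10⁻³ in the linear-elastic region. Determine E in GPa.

2.25 GPa

E = σ/ε = 7.15 MPa / 3.18×10⁻³ = 2248 MPa = 2.25 GPa.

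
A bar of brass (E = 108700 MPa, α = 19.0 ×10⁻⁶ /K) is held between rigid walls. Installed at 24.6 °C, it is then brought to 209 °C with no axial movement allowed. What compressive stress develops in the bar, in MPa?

381 MPa

E = 108700 MPa = 108.7 GPa.
ΔT = 184.4 K. Constrained thermal stress σ = E·α·ΔT = 108.7×10³ MPa × 19.0×10⁻⁶ × 184.4 = 381 MPa (compressive).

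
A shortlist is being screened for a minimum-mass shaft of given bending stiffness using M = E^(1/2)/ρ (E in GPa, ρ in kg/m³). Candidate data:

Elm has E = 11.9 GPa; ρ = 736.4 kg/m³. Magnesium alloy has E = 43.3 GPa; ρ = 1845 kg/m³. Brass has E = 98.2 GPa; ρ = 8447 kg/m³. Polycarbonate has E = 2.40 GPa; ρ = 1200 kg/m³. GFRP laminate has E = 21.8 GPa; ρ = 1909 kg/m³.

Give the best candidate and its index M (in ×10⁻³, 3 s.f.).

Evaluate M for each candidate:
  elm: M = 4.68×10⁻³
  magnesium alloy: M = 3.57×10⁻³
  GFRP laminate: M = 2.45×10⁻³
  polycarbonate: M = 1.29×10⁻³
  brass: M = 1.17×10⁻³
Highest index: elm.

elm, M = 4.68×10⁻³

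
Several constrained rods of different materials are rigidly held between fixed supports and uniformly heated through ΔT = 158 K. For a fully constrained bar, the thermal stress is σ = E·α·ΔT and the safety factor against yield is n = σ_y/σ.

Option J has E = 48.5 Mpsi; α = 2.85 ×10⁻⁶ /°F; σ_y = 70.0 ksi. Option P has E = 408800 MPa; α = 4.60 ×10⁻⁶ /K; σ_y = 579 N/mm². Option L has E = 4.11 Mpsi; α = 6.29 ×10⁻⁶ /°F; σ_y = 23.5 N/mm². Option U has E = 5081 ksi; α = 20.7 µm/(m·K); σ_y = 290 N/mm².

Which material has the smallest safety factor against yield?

Per material, after unit conversion:
  option J: E = 334.4, α = 5.13, σ_y = 482.6 → σ = 271 MPa, n = 1.78
  option P: E = 408.8, α = 4.60, σ_y = 579.0 → σ = 297 MPa, n = 1.95
  option L: E = 28.34, α = 11.3, σ_y = 23.50 → σ = 50.7 MPa, n = 0.464
  option U: E = 35.03, α = 20.7, σ_y = 290.0 → σ = 115 MPa, n = 2.53
Option L has the lowest safety factor, n = 0.464.

option L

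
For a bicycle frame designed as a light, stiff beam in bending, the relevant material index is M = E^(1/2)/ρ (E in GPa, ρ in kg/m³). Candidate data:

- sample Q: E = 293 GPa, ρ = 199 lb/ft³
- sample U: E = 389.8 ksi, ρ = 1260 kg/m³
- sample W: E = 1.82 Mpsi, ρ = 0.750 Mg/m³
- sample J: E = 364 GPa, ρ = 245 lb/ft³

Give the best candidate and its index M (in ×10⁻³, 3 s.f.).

sample Q, M = 5.37×10⁻³

In SI units:
  sample Q: E = 293.0 GPa, ρ = 3188 kg/m³
  sample U: E = 2.688 GPa, ρ = 1260 kg/m³
  sample W: E = 12.55 GPa, ρ = 750.0 kg/m³
  sample J: E = 364.0 GPa, ρ = 3925 kg/m³
  sample Q: M = 5.37×10⁻³
  sample J: M = 4.86×10⁻³
  sample W: M = 4.72×10⁻³
  sample U: M = 1.30×10⁻³
Highest index: sample Q.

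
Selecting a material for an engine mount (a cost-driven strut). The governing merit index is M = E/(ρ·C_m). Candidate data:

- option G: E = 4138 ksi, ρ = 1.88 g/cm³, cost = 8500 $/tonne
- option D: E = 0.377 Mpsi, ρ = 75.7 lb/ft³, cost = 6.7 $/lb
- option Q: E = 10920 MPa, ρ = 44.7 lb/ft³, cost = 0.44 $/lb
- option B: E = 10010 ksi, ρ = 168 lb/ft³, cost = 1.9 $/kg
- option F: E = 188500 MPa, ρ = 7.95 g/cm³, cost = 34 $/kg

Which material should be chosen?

Putting every candidate on a common basis:
  option G: E = 28.53 GPa, ρ = 1880 kg/m³, cost = 8.500 $/kg
  option D: E = 2.599 GPa, ρ = 1213 kg/m³, cost = 14.77 $/kg
  option Q: E = 10.92 GPa, ρ = 716.0 kg/m³, cost = 0.9700 $/kg
  option B: E = 69.02 GPa, ρ = 2691 kg/m³, cost = 1.900 $/kg
  option F: E = 188.5 GPa, ρ = 7950 kg/m³, cost = 34.00 $/kg
  option Q: M = 15.7 MN·m per $
  option B: M = 13.5 MN·m per $
  option G: M = 1.79 MN·m per $
  option F: M = 0.697 MN·m per $
  option D: M = 0.145 MN·m per $
Option Q has the largest M.

option Q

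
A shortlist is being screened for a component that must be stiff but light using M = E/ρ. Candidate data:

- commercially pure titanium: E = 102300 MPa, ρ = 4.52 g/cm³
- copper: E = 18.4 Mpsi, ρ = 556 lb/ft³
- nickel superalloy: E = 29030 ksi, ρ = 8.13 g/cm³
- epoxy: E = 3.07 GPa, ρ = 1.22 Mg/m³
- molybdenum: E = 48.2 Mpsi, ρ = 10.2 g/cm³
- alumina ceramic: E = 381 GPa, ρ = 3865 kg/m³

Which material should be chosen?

Putting every candidate on a common basis:
  commercially pure titanium: E = 102.3 GPa, ρ = 4520 kg/m³
  copper: E = 126.9 GPa, ρ = 8906 kg/m³
  nickel superalloy: E = 200.2 GPa, ρ = 8130 kg/m³
  epoxy: E = 3.070 GPa, ρ = 1220 kg/m³
  molybdenum: E = 332.3 GPa, ρ = 10200 kg/m³
  alumina ceramic: E = 381.0 GPa, ρ = 3865 kg/m³
  alumina ceramic: M = 98.6 MN·m/kg
  molybdenum: M = 32.6 MN·m/kg
  nickel superalloy: M = 24.6 MN·m/kg
  commercially pure titanium: M = 22.6 MN·m/kg
  copper: M = 14.2 MN·m/kg
  epoxy: M = 2.52 MN·m/kg
Highest index: alumina ceramic.

alumina ceramic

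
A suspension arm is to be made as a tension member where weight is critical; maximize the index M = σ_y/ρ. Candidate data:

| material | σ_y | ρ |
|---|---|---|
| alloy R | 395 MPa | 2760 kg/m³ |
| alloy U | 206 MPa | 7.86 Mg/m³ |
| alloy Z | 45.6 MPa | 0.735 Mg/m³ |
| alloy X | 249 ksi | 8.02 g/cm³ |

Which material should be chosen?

alloy X

In SI units:
  alloy R: σ_y = 395.0 MPa, ρ = 2760 kg/m³
  alloy U: σ_y = 206.0 MPa, ρ = 7860 kg/m³
  alloy Z: σ_y = 45.60 MPa, ρ = 735.0 kg/m³
  alloy X: σ_y = 1717 MPa, ρ = 8020 kg/m³
  alloy X: M = 214 kN·m/kg
  alloy R: M = 143 kN·m/kg
  alloy Z: M = 62.0 kN·m/kg
  alloy U: M = 26.2 kN·m/kg
The maximum is for alloy X.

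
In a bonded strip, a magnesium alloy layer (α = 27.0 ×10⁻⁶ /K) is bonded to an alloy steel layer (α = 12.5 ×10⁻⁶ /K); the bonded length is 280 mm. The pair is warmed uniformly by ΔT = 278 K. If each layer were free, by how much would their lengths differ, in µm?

Δα = |27.0 − 12.5|×10⁻⁶/K = 14.5×10⁻⁶/K.
ΔL_mismatch = Δα·L·ΔT = 14.5×10⁻⁶ × 280.0 mm × 278.0 K = 1130 µm.

1130 µm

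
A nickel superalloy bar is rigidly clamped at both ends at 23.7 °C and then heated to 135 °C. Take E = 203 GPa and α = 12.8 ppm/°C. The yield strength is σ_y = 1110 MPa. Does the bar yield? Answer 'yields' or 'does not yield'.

does not yield

ΔT = 111.3 K. Constrained thermal stress σ = E·α·ΔT = 203.0×10³ MPa × 12.8×10⁻⁶ × 111.3 = 289 MPa (compressive).
Compare to σ_y = 1110 MPa: σ < σ_y, so it does not yield.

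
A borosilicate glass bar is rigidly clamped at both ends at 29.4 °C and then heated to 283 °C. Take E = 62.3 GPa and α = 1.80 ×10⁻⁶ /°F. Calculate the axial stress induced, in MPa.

α = 1.80×10⁻⁶/°F × 9/5 = 3.24×10⁻⁶/K.
ΔT = 253.6 K. Constrained thermal stress σ = E·α·ΔT = 62.30×10³ MPa × 3.24×10⁻⁶ × 253.6 = 51.2 MPa (compressive).

51.2 MPa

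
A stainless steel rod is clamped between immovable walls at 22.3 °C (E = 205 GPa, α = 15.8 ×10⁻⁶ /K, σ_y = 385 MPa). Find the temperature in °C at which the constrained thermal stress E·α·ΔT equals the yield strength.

E·α·ΔT = 385.0 MPa ⇒ ΔT = 385.0 / (205.0×10³ × 15.8×10⁻⁶) = 118.9 K.
T = 22.3 + 118.9 = 141.2 °C.

141 °C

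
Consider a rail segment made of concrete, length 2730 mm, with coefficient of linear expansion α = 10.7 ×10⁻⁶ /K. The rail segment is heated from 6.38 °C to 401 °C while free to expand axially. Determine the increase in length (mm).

ΔT = 401 − 6.38 = 394.6 K.
ΔL = α·L₀·ΔT = 10.7×10⁻⁶ × 2730 mm × 394.6 K = 11.5 mm.

11.5 mm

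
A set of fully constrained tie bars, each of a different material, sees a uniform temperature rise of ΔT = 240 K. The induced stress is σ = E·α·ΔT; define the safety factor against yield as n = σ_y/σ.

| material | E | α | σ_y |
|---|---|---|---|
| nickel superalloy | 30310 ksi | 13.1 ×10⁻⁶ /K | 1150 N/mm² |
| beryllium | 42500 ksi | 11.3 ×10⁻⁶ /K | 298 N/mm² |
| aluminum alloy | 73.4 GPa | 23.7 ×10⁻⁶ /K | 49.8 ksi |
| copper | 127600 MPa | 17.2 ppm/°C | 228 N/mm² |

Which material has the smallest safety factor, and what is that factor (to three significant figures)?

beryllium, n = 0.375

With everything in SI (GPa, ×10⁻⁶/K, MPa):
  nickel superalloy: E = 209.0, α = 13.1, σ_y = 1150 → σ = 657 MPa, n = 1.75
  beryllium: E = 293.0, α = 11.3, σ_y = 298.0 → σ = 795 MPa, n = 0.375
  aluminum alloy: E = 73.40, α = 23.7, σ_y = 343.4 → σ = 417 MPa, n = 0.822
  copper: E = 127.6, α = 17.2, σ_y = 228.0 → σ = 527 MPa, n = 0.433
The minimum is beryllium at n = 0.375.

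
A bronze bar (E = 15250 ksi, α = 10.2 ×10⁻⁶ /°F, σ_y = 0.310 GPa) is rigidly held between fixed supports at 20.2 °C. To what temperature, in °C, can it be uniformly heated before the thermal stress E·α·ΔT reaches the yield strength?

181 °C

E = 15250 ksi = 105.1 GPa.
α = 10.2×10⁻⁶/°F × 9/5 = 18.4×10⁻⁶/K.
σ_y = 0.310 GPa = 310.0 MPa.
E·α·ΔT = 310.0 MPa ⇒ ΔT = 310.0 / (105.1×10³ × 18.4×10⁻⁶) = 160.6 K.
T = 20.2 + 160.6 = 180.8 °C.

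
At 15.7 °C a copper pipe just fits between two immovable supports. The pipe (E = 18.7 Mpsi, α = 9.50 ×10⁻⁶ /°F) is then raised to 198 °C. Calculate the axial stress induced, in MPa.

E = 18.7 Mpsi = 128.9 GPa.
α = 9.50×10⁻⁶/°F × 9/5 = 17.1×10⁻⁶/K.
ΔT = 182.3 K. Constrained thermal stress σ = E·α·ΔT = 128.9×10³ MPa × 17.1×10⁻⁶ × 182.3 = 402 MPa (compressive).

402 MPa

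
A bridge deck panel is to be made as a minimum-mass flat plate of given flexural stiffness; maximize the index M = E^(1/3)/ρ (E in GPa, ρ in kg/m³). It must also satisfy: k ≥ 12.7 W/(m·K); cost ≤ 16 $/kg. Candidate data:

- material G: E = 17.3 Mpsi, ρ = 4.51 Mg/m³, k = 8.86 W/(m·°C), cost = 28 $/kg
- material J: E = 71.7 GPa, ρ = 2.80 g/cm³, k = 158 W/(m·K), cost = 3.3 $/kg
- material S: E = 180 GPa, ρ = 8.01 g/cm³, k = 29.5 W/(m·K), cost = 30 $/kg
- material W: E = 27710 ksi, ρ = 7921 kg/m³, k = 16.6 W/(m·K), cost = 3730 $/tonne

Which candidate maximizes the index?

material J

Screen on constraints: k ≥ 12.7 W/(m·K); cost ≤ 16 $/kg. Survivors: material J, material W.
Normalizing units and computing the index:
  material J: E = 71.70 GPa, ρ = 2800 kg/m³
  material W: E = 191.1 GPa, ρ = 7921 kg/m³
  material J: M = 1.48×10⁻³
  material W: M = 0.727×10⁻³
The maximum is for material J.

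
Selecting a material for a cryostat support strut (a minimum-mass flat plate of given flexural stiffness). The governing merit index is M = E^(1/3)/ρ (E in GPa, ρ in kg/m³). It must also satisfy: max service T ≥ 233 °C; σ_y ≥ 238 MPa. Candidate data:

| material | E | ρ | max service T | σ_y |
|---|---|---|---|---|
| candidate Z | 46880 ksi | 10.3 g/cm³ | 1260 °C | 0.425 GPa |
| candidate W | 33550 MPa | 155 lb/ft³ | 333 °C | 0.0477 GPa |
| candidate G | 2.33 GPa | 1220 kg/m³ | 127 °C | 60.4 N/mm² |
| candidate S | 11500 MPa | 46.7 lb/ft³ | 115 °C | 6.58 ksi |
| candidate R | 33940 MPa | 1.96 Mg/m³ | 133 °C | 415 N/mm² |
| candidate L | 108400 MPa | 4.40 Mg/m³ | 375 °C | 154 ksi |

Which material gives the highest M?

Screen on constraints: max service T ≥ 233 °C; σ_y ≥ 238 MPa. Survivors: candidate Z, candidate L.
Convert each candidate to consistent units, then evaluate M:
  candidate Z: E = 323.2 GPa, ρ = 10300 kg/m³
  candidate L: E = 108.4 GPa, ρ = 4400 kg/m³
  candidate L: M = 1.08×10⁻³
  candidate Z: M = 0.666×10⁻³
Candidate L has the largest M.

candidate L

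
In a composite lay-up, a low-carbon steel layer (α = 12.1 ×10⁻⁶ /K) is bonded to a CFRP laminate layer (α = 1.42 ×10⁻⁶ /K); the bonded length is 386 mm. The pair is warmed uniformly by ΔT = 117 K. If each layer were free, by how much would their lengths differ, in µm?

482 µm

Δα = |12.1 − 1.42|×10⁻⁶/K = 10.7×10⁻⁶/K.
ΔL_mismatch = Δα·L·ΔT = 10.7×10⁻⁶ × 386.0 mm × 117.0 K = 482 µm.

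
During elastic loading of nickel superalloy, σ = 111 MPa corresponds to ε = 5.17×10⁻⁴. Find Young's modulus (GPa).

215 GPa

E = σ/ε = 111 MPa / 5.17×10⁻⁴ = 214700 MPa = 215 GPa.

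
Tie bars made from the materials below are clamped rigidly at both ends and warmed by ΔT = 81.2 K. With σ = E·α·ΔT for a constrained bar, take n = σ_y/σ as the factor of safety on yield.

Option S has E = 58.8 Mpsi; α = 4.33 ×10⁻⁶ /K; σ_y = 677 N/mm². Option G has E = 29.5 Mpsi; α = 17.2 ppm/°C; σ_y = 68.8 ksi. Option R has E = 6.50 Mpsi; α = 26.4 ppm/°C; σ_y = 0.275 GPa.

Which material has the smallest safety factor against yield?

option G

With everything in SI (GPa, ×10⁻⁶/K, MPa):
  option S: E = 405.4, α = 4.33, σ_y = 677.0 → σ = 143 MPa, n = 4.75
  option G: E = 203.4, α = 17.2, σ_y = 474.4 → σ = 284 MPa, n = 1.67
  option R: E = 44.82, α = 26.4, σ_y = 275.0 → σ = 96.1 MPa, n = 2.86
The minimum is option G at n = 1.67.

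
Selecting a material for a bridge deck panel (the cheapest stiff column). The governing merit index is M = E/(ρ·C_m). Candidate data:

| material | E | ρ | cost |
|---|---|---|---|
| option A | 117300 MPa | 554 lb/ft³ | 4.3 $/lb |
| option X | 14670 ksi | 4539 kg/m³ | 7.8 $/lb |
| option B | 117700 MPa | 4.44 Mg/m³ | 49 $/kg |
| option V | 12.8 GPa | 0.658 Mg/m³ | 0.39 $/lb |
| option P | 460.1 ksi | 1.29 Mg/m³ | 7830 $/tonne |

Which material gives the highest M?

option V

Convert each candidate to consistent units, then evaluate M:
  option A: E = 117.3 GPa, ρ = 8874 kg/m³, cost = 9.480 $/kg
  option X: E = 101.1 GPa, ρ = 4539 kg/m³, cost = 17.20 $/kg
  option B: E = 117.7 GPa, ρ = 4440 kg/m³, cost = 49.00 $/kg
  option V: E = 12.80 GPa, ρ = 658.0 kg/m³, cost = 0.8598 $/kg
  option P: E = 3.172 GPa, ρ = 1290 kg/m³, cost = 7.830 $/kg
  option V: M = 22.6 MN·m per $
  option A: M = 1.39 MN·m per $
  option X: M = 1.30 MN·m per $
  option B: M = 0.541 MN·m per $
  option P: M = 0.314 MN·m per $
Option V has the largest M.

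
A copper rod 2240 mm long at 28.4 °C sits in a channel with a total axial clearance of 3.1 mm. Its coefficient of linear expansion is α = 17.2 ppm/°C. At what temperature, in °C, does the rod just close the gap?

α·L₀·ΔT = 3.1 mm ⇒ ΔT = 3.1 / (17.2×10⁻⁶ × 2240.0) = 80.46 K.
T = 28.4 + 80.46 = 108.9 °C.

109 °C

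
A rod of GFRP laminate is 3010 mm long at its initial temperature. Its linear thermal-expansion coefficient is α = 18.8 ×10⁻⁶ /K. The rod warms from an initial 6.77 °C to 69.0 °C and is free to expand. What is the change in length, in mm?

ΔT = 69.0 − 6.77 = 62.23 K.
ΔL = α·L₀·ΔT = 18.8×10⁻⁶ × 3010 mm × 62.23 K = 3.52 mm.

3.52 mm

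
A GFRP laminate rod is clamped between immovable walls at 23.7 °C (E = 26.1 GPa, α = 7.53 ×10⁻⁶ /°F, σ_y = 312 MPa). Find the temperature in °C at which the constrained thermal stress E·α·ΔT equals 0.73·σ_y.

668 °C

α = 7.53×10⁻⁶/°F × 9/5 = 13.6×10⁻⁶/K.
E·α·ΔT = 227.8 MPa ⇒ ΔT = 227.8 / (26.10×10³ × 13.6×10⁻⁶) = 643.8 K.
T = 23.7 + 643.8 = 667.5 °C.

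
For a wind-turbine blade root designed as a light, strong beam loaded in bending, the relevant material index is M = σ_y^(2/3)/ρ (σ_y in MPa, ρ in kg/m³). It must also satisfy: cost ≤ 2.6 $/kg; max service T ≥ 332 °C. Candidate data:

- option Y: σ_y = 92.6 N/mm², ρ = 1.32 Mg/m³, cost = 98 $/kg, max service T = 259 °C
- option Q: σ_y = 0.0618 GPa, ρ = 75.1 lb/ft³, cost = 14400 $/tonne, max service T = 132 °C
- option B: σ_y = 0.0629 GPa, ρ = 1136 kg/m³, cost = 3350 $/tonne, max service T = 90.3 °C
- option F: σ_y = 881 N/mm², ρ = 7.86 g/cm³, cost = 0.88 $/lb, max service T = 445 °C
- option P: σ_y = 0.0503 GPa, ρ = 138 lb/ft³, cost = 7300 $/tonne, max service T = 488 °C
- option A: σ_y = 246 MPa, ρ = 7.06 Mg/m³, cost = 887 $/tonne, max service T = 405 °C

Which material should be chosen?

option F

Screen on constraints: cost ≤ 2.6 $/kg; max service T ≥ 332 °C. Survivors: option F, option A.
After converting to SI:
  option F: σ_y = 881.0 MPa, ρ = 7860 kg/m³
  option A: σ_y = 246.0 MPa, ρ = 7060 kg/m³
  option F: M = 11.7×10⁻³
  option A: M = 5.56×10⁻³
Highest index: option F.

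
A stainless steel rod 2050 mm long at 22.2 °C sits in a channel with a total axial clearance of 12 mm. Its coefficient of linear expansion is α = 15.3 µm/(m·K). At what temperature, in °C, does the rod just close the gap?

405 °C

α·L₀·ΔT = 12.0 mm ⇒ ΔT = 12.0 / (15.3×10⁻⁶ × 2050.0) = 382.6 K.
T = 22.2 + 382.6 = 404.8 °C.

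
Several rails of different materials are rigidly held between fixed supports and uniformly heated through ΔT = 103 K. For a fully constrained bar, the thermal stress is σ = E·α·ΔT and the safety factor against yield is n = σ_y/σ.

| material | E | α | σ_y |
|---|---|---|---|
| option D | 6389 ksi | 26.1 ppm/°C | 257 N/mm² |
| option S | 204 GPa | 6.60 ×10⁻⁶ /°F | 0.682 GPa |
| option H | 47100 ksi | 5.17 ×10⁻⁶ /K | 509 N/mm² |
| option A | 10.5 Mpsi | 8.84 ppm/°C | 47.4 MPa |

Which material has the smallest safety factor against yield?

option A

In consistent units (E in GPa, α in ×10⁻⁶/K, σ_y in MPa):
  option D: E = 44.05, α = 26.1, σ_y = 257.0 → σ = 118 MPa, n = 2.17
  option S: E = 204.0, α = 11.9, σ_y = 682.0 → σ = 250 MPa, n = 2.73
  option H: E = 324.7, α = 5.17, σ_y = 509.0 → σ = 173 MPa, n = 2.94
  option A: E = 72.39, α = 8.84, σ_y = 47.40 → σ = 65.9 MPa, n = 0.719
The minimum is option A at n = 0.719.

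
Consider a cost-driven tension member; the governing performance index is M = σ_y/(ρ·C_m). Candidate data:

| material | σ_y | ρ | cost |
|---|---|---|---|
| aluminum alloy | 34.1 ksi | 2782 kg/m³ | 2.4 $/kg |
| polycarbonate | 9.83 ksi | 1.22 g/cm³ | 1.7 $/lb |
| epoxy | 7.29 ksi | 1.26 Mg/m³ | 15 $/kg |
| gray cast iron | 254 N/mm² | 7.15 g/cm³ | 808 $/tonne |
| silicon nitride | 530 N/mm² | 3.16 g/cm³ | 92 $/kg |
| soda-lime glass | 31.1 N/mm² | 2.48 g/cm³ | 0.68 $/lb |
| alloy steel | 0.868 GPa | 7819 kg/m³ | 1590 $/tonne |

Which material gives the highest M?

alloy steel

In SI units:
  aluminum alloy: σ_y = 235.1 MPa, ρ = 2782 kg/m³, cost = 2.400 $/kg
  polycarbonate: σ_y = 67.78 MPa, ρ = 1220 kg/m³, cost = 3.748 $/kg
  epoxy: σ_y = 50.26 MPa, ρ = 1260 kg/m³, cost = 15.00 $/kg
  gray cast iron: σ_y = 254.0 MPa, ρ = 7150 kg/m³, cost = 0.8080 $/kg
  silicon nitride: σ_y = 530.0 MPa, ρ = 3160 kg/m³, cost = 92.00 $/kg
  soda-lime glass: σ_y = 31.10 MPa, ρ = 2480 kg/m³, cost = 1.499 $/kg
  alloy steel: σ_y = 868.0 MPa, ρ = 7819 kg/m³, cost = 1.590 $/kg
  alloy steel: M = 69.8 kN·m per $
  gray cast iron: M = 44.0 kN·m per $
  aluminum alloy: M = 35.2 kN·m per $
  polycarbonate: M = 14.8 kN·m per $
  soda-lime glass: M = 8.37 kN·m per $
  epoxy: M = 2.66 kN·m per $
  silicon nitride: M = 1.82 kN·m per $
Highest index: alloy steel.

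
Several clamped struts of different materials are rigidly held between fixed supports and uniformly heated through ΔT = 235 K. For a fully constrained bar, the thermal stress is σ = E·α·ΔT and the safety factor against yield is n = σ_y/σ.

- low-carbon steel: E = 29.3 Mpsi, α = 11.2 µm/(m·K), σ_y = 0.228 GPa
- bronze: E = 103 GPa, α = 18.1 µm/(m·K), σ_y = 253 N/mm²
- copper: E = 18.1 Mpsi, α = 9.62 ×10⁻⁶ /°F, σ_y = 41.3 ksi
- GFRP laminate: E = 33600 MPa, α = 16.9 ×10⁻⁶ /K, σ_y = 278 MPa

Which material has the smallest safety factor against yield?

Converting E to GPa, α to ×10⁻⁶/K, σ_y to MPa, then σ and n for each:
  low-carbon steel: E = 202.0, α = 11.2, σ_y = 228.0 → σ = 532 MPa, n = 0.429
  bronze: E = 103.0, α = 18.1, σ_y = 253.0 → σ = 438 MPa, n = 0.577
  copper: E = 124.8, α = 17.3, σ_y = 284.8 → σ = 508 MPa, n = 0.561
  GFRP laminate: E = 33.60, α = 16.9, σ_y = 278.0 → σ = 133 MPa, n = 2.08
The minimum is low-carbon steel at n = 0.429.

low-carbon steel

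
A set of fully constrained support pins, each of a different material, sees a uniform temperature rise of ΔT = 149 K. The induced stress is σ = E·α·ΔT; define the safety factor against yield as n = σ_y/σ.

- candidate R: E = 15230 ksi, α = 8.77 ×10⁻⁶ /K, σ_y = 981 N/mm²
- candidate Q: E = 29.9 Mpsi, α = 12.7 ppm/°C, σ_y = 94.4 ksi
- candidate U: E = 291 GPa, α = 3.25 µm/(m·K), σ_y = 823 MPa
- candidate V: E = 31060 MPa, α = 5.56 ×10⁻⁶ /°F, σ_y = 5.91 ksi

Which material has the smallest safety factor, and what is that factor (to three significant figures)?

In consistent units (E in GPa, α in ×10⁻⁶/K, σ_y in MPa):
  candidate R: E = 105.0, α = 8.77, σ_y = 981.0 → σ = 137 MPa, n = 7.15
  candidate Q: E = 206.2, α = 12.7, σ_y = 650.9 → σ = 390 MPa, n = 1.67
  candidate U: E = 291.0, α = 3.25, σ_y = 823.0 → σ = 141 MPa, n = 5.84
  candidate V: E = 31.06, α = 10.0, σ_y = 40.75 → σ = 46.3 MPa, n = 0.880
The minimum is candidate V at n = 0.880.

candidate V, n = 0.880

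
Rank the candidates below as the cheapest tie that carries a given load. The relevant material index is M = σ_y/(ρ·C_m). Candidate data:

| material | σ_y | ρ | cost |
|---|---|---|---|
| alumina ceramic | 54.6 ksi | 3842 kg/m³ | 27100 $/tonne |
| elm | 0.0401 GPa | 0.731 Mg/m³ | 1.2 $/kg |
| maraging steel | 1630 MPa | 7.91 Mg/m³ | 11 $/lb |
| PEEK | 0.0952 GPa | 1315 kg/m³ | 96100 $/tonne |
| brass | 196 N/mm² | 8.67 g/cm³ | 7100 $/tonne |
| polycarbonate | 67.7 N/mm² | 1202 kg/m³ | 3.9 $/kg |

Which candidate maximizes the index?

elm

Convert each candidate to consistent units, then evaluate M:
  alumina ceramic: σ_y = 376.5 MPa, ρ = 3842 kg/m³, cost = 27.10 $/kg
  elm: σ_y = 40.10 MPa, ρ = 731.0 kg/m³, cost = 1.200 $/kg
  maraging steel: σ_y = 1630 MPa, ρ = 7910 kg/m³, cost = 24.25 $/kg
  PEEK: σ_y = 95.20 MPa, ρ = 1315 kg/m³, cost = 96.10 $/kg
  brass: σ_y = 196.0 MPa, ρ = 8670 kg/m³, cost = 7.100 $/kg
  polycarbonate: σ_y = 67.70 MPa, ρ = 1202 kg/m³, cost = 3.900 $/kg
  elm: M = 45.7 kN·m per $
  polycarbonate: M = 14.4 kN·m per $
  maraging steel: M = 8.50 kN·m per $
  alumina ceramic: M = 3.62 kN·m per $
  brass: M = 3.18 kN·m per $
  PEEK: M = 0.753 kN·m per $
Highest index: elm.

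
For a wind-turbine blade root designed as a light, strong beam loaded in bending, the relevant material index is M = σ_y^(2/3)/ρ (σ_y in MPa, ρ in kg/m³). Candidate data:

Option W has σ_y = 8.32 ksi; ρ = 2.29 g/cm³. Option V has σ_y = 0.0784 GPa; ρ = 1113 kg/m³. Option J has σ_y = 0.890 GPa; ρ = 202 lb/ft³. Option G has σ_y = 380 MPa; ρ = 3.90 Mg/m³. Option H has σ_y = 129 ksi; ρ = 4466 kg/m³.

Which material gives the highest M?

After converting to SI:
  option W: σ_y = 57.36 MPa, ρ = 2290 kg/m³
  option V: σ_y = 78.40 MPa, ρ = 1113 kg/m³
  option J: σ_y = 890.0 MPa, ρ = 3236 kg/m³
  option G: σ_y = 380.0 MPa, ρ = 3900 kg/m³
  option H: σ_y = 889.4 MPa, ρ = 4466 kg/m³
  option J: M = 28.6×10⁻³
  option H: M = 20.7×10⁻³
  option V: M = 16.5×10⁻³
  option G: M = 13.5×10⁻³
  option W: M = 6.50×10⁻³
Option J ranks first.

option J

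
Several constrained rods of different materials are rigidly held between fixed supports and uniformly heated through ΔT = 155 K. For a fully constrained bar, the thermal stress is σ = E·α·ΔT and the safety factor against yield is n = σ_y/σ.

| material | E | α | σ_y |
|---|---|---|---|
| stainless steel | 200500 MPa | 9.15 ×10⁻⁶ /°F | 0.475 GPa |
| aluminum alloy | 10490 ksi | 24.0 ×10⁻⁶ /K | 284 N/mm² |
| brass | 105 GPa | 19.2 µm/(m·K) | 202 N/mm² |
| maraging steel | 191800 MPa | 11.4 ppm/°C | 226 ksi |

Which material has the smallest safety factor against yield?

brass

In consistent units (E in GPa, α in ×10⁻⁶/K, σ_y in MPa):
  stainless steel: E = 200.5, α = 16.5, σ_y = 475.0 → σ = 512 MPa, n = 0.928
  aluminum alloy: E = 72.33, α = 24.0, σ_y = 284.0 → σ = 269 MPa, n = 1.06
  brass: E = 105.0, α = 19.2, σ_y = 202.0 → σ = 312 MPa, n = 0.646
  maraging steel: E = 191.8, α = 11.4, σ_y = 1558 → σ = 339 MPa, n = 4.60
Brass has the lowest safety factor, n = 0.646.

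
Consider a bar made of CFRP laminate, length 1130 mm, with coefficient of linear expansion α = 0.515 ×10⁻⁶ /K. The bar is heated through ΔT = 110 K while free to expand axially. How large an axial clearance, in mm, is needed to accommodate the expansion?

0.0640 mm

ΔL = α·L₀·ΔT = 0.515×10⁻⁶ × 1130 mm × 110.0 K = 0.0640 mm.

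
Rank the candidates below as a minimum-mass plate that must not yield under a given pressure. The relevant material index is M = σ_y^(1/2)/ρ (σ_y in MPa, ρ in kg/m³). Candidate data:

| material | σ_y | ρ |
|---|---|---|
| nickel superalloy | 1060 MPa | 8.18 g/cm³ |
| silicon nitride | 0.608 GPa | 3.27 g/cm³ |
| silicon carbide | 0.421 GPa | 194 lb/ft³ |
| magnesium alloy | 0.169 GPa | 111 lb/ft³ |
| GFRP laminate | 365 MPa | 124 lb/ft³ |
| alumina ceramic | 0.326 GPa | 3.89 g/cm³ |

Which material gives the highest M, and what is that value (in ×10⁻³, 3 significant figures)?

GFRP laminate, M = 9.62×10⁻³

Putting every candidate on a common basis:
  nickel superalloy: σ_y = 1060 MPa, ρ = 8180 kg/m³
  silicon nitride: σ_y = 608.0 MPa, ρ = 3270 kg/m³
  silicon carbide: σ_y = 421.0 MPa, ρ = 3108 kg/m³
  magnesium alloy: σ_y = 169.0 MPa, ρ = 1778 kg/m³
  GFRP laminate: σ_y = 365.0 MPa, ρ = 1986 kg/m³
  alumina ceramic: σ_y = 326.0 MPa, ρ = 3890 kg/m³
  GFRP laminate: M = 9.62×10⁻³
  silicon nitride: M = 7.54×10⁻³
  magnesium alloy: M = 7.31×10⁻³
  silicon carbide: M = 6.60×10⁻³
  alumina ceramic: M = 4.64×10⁻³
  nickel superalloy: M = 3.98×10⁻³
The maximum is for GFRP laminate.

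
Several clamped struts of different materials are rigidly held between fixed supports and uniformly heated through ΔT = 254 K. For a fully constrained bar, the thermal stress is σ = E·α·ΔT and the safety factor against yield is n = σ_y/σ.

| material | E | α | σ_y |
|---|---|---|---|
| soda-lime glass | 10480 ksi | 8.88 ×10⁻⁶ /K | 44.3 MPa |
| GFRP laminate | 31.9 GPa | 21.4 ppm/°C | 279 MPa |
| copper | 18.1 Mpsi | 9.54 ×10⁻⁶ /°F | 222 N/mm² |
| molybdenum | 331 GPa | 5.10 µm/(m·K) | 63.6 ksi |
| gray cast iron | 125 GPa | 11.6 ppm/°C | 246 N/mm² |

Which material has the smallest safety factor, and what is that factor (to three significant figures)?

With everything in SI (GPa, ×10⁻⁶/K, MPa):
  soda-lime glass: E = 72.26, α = 8.88, σ_y = 44.30 → σ = 163 MPa, n = 0.272
  GFRP laminate: E = 31.90, α = 21.4, σ_y = 279.0 → σ = 173 MPa, n = 1.61
  copper: E = 124.8, α = 17.2, σ_y = 222.0 → σ = 544 MPa, n = 0.408
  molybdenum: E = 331.0, α = 5.10, σ_y = 438.5 → σ = 429 MPa, n = 1.02
  gray cast iron: E = 125.0, α = 11.6, σ_y = 246.0 → σ = 368 MPa, n = 0.668
Smallest n: soda-lime glass with n = 0.272.

soda-lime glass, n = 0.272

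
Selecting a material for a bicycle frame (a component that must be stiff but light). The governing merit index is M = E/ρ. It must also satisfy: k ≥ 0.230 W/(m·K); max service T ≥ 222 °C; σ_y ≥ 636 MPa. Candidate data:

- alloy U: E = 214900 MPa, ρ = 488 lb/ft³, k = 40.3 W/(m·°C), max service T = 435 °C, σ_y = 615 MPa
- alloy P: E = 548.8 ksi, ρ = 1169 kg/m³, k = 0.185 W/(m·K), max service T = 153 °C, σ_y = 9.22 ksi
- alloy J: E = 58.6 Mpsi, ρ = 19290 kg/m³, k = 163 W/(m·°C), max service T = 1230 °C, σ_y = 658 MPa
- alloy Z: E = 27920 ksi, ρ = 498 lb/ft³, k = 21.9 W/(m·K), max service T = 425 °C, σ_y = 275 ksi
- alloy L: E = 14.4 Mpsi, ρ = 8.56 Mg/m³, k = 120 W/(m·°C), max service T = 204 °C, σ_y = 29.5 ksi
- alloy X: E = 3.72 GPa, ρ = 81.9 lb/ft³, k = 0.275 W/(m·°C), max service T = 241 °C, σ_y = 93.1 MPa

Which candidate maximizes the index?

alloy Z

Screen on constraints: k ≥ 0.230 W/(m·K); max service T ≥ 222 °C; σ_y ≥ 636 MPa. Survivors: alloy J, alloy Z.
Convert each candidate to consistent units, then evaluate M:
  alloy J: E = 404.0 GPa, ρ = 19290 kg/m³
  alloy Z: E = 192.5 GPa, ρ = 7977 kg/m³
  alloy Z: M = 24.1 MN·m/kg
  alloy J: M = 20.9 MN·m/kg
Alloy Z has the largest M.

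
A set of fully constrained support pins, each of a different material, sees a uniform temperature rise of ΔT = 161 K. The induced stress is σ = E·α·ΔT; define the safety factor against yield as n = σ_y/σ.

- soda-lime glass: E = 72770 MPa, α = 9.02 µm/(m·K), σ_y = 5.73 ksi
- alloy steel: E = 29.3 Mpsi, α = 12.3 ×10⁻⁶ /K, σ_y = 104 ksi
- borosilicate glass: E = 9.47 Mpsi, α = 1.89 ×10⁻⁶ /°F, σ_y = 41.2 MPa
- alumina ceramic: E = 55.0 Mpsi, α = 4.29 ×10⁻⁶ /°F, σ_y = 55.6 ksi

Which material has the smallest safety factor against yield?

soda-lime glass

Per material, after unit conversion:
  soda-lime glass: E = 72.77, α = 9.02, σ_y = 39.51 → σ = 106 MPa, n = 0.374
  alloy steel: E = 202.0, α = 12.3, σ_y = 717.1 → σ = 400 MPa, n = 1.79
  borosilicate glass: E = 65.29, α = 3.40, σ_y = 41.20 → σ = 35.8 MPa, n = 1.15
  alumina ceramic: E = 379.2, α = 7.72, σ_y = 383.3 → σ = 471 MPa, n = 0.813
Smallest n: soda-lime glass with n = 0.374.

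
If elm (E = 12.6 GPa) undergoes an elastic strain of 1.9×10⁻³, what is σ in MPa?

σ = E·ε = 12600 MPa × 1.9×10⁻³ = 23.9 MPa.

23.9 MPa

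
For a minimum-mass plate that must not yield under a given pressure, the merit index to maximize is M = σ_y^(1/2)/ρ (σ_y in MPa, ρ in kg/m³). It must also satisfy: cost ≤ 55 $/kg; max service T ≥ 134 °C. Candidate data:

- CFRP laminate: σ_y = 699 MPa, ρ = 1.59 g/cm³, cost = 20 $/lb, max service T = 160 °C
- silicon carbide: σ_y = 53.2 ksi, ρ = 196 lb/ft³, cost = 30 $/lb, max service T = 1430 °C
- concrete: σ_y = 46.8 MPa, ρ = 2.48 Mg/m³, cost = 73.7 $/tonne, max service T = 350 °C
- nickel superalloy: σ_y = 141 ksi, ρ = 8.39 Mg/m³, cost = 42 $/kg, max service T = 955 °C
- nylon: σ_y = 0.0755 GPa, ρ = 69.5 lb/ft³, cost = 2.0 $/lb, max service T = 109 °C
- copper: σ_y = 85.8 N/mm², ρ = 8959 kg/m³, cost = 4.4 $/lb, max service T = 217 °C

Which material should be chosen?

Screen on constraints: cost ≤ 55 $/kg; max service T ≥ 134 °C. Survivors: CFRP laminate, concrete, nickel superalloy, copper.
After converting to SI:
  CFRP laminate: σ_y = 699.0 MPa, ρ = 1590 kg/m³
  concrete: σ_y = 46.80 MPa, ρ = 2480 kg/m³
  nickel superalloy: σ_y = 972.2 MPa, ρ = 8390 kg/m³
  copper: σ_y = 85.80 MPa, ρ = 8959 kg/m³
  CFRP laminate: M = 16.6×10⁻³
  nickel superalloy: M = 3.72×10⁻³
  concrete: M = 2.76×10⁻³
  copper: M = 1.03×10⁻³
Highest index: CFRP laminate.

CFRP laminate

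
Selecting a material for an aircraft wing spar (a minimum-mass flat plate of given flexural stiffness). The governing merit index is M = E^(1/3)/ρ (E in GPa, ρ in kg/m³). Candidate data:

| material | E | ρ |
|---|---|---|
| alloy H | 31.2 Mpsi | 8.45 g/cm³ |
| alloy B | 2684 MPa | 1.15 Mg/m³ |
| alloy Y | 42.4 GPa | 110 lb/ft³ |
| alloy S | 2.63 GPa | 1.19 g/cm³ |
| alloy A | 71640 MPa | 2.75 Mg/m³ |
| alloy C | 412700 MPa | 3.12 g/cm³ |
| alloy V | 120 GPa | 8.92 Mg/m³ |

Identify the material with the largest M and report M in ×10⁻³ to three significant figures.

Normalizing units and computing the index:
  alloy H: E = 215.1 GPa, ρ = 8450 kg/m³
  alloy B: E = 2.684 GPa, ρ = 1150 kg/m³
  alloy Y: E = 42.40 GPa, ρ = 1762 kg/m³
  alloy S: E = 2.630 GPa, ρ = 1190 kg/m³
  alloy A: E = 71.64 GPa, ρ = 2750 kg/m³
  alloy C: E = 412.7 GPa, ρ = 3120 kg/m³
  alloy V: E = 120.0 GPa, ρ = 8920 kg/m³
  alloy C: M = 2.39×10⁻³
  alloy Y: M = 1.98×10⁻³
  alloy A: M = 1.51×10⁻³
  alloy B: M = 1.21×10⁻³
  alloy S: M = 1.16×10⁻³
  alloy H: M = 0.709×10⁻³
  alloy V: M = 0.553×10⁻³
Alloy C ranks first.

alloy C, M = 2.39×10⁻³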